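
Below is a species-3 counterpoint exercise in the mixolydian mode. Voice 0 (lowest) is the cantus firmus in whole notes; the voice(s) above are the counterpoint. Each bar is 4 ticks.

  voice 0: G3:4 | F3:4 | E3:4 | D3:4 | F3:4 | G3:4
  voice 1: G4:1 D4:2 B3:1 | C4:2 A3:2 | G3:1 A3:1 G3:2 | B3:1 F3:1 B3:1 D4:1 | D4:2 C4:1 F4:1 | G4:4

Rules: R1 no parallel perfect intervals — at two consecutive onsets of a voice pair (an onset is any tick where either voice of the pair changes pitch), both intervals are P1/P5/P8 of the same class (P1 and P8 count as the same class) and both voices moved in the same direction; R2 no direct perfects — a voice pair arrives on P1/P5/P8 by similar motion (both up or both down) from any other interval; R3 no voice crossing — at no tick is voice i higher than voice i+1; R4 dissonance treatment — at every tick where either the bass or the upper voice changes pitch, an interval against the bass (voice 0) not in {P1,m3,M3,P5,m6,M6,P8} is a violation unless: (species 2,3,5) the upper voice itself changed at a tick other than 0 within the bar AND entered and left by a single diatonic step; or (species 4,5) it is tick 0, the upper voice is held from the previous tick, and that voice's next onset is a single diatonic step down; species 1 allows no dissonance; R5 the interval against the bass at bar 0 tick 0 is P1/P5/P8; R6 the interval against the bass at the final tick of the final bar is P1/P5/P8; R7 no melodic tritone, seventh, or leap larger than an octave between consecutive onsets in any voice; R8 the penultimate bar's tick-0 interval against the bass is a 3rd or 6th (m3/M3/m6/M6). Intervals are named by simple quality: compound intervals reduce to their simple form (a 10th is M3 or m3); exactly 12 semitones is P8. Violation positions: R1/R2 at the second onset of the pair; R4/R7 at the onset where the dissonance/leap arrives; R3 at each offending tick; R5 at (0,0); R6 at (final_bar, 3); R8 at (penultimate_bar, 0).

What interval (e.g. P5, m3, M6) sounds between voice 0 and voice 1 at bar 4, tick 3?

voice 0=F3 voice 1=F4 -> P8

P8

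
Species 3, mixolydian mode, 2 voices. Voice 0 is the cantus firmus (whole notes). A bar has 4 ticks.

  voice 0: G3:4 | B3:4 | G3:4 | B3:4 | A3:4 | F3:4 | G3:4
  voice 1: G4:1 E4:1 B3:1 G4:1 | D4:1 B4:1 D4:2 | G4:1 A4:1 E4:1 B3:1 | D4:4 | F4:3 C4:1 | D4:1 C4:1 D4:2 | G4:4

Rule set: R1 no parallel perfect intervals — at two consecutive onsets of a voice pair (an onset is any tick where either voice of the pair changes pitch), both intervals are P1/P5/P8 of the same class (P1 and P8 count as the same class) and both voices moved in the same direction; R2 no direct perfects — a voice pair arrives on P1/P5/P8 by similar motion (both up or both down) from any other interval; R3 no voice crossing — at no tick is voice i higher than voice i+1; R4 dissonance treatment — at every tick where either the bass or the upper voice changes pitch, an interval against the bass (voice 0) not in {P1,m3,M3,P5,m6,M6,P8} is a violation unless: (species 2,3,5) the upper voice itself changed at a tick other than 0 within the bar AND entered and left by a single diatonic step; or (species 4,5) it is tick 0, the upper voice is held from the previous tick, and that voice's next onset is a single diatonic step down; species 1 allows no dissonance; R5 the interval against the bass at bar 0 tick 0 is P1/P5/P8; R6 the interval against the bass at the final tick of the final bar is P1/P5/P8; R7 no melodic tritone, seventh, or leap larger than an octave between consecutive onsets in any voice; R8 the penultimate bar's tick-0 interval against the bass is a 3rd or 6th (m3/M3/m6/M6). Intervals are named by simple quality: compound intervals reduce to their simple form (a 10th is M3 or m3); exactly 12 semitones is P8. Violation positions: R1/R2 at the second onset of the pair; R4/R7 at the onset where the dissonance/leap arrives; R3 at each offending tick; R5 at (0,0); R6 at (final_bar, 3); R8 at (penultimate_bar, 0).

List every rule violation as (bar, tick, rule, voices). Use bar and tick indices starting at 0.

bar 0: v0=G3 v1=G4 downbeat P8
bar 1: v0=B3 v1=D4 downbeat m3
bar 2: v0=G3 v1=G4 downbeat P8
bar 3: v0=B3 v1=D4 downbeat m3
bar 4: v0=A3 v1=F4 downbeat m6
bar 5: v0=F3 v1=D4 downbeat M6
bar 6: v0=G3 v1=G4 downbeat P8
  -> R4 @ bar 2 tick 1 v(0, 1): G3/A4 M2 untreated
  -> R2 @ bar 6 tick 0 v(0, 1): F3/D4 M6 -> G3/G4 P8 similar

(2, 1, R4, (0, 1))
(6, 0, R2, (0, 1))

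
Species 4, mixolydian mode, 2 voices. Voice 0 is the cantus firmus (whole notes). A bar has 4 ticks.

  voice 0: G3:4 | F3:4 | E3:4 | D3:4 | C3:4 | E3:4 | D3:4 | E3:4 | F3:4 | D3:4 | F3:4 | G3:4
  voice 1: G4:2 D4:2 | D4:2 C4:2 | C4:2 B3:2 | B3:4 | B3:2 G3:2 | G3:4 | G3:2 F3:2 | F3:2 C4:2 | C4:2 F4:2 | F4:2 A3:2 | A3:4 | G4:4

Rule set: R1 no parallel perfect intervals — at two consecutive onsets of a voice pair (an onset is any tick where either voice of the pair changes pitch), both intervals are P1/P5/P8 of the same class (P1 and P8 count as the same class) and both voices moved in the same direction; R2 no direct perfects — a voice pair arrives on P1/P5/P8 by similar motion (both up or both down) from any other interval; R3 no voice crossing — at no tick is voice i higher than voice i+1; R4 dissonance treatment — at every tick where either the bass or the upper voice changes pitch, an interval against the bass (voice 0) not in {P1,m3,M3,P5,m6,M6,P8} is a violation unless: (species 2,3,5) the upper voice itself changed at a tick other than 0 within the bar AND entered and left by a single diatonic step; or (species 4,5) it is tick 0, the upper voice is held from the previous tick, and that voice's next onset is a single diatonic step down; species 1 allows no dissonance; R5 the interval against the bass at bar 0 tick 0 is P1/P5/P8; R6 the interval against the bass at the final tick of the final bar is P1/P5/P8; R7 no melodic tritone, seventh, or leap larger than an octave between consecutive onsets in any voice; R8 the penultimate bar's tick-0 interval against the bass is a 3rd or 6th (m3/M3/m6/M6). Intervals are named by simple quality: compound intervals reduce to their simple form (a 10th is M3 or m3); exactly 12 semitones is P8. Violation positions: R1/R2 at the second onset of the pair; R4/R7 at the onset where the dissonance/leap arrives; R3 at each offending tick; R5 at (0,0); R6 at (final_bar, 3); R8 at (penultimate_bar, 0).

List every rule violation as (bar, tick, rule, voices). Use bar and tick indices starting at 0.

(4, 0, R4, (0, 1))
(7, 0, R4, (0, 1))
(11, 0, R2, (0, 1))
(11, 0, R7, (1,))

bar 0: v0=G3 v1=G4 downbeat P8
bar 1: v0=F3 v1=D4 downbeat M6
bar 2: v0=E3 v1=C4 downbeat m6
bar 3: v0=D3 v1=B3 downbeat M6
bar 4: v0=C3 v1=B3 downbeat M7
bar 5: v0=E3 v1=G3 downbeat m3
bar 6: v0=D3 v1=G3 downbeat P4
bar 7: v0=E3 v1=F3 downbeat m2
bar 8: v0=F3 v1=C4 downbeat P5
bar 9: v0=D3 v1=F4 downbeat m3
bar 10: v0=F3 v1=A3 downbeat M3
bar 11: v0=G3 v1=G4 downbeat P8
  -> R4 @ bar 4 tick 0 v(0, 1): C3/B3 M7 untreated
  -> R4 @ bar 7 tick 0 v(0, 1): E3/F3 m2 untreated
  -> R2 @ bar 11 tick 0 v(0, 1): F3/A3 M3 -> G3/G4 P8 similar
  -> R7 @ bar 11 tick 0 v(1,): A3->G4 leap 10st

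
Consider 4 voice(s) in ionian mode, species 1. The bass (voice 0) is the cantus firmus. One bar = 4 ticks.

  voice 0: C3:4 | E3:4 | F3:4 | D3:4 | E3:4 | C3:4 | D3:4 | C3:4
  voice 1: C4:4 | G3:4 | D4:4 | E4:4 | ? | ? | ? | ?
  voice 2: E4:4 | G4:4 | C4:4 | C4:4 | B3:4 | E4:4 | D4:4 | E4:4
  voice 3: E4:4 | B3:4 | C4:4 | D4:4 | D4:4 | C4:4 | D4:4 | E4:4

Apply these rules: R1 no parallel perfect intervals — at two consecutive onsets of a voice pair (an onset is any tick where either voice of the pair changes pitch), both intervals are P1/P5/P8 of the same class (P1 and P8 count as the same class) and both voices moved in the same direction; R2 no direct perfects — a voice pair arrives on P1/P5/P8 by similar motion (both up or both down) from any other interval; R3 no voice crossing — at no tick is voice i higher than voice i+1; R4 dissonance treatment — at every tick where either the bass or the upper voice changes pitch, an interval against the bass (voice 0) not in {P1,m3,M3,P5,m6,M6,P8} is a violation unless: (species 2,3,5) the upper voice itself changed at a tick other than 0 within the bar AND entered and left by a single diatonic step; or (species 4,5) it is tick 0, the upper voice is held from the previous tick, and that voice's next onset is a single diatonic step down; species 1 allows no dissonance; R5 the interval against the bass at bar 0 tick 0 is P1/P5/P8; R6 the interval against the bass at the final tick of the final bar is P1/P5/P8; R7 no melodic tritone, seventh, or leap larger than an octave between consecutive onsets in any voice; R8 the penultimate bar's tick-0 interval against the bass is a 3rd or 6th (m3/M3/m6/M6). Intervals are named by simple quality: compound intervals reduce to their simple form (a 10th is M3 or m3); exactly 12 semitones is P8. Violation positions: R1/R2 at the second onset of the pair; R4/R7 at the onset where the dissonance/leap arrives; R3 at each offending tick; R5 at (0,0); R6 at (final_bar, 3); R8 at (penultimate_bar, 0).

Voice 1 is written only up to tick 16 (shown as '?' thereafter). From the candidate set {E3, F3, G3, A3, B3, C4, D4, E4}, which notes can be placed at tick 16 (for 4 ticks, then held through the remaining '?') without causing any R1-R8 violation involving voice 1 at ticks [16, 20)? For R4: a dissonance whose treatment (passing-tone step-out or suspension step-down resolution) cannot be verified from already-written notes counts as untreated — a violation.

E3: violates R2
F3: violates R4,R7
G3: legal
A3: violates R4
B3: violates R2
C4: violates R3
D4: violates R3,R4
E4: violates R3

{G3}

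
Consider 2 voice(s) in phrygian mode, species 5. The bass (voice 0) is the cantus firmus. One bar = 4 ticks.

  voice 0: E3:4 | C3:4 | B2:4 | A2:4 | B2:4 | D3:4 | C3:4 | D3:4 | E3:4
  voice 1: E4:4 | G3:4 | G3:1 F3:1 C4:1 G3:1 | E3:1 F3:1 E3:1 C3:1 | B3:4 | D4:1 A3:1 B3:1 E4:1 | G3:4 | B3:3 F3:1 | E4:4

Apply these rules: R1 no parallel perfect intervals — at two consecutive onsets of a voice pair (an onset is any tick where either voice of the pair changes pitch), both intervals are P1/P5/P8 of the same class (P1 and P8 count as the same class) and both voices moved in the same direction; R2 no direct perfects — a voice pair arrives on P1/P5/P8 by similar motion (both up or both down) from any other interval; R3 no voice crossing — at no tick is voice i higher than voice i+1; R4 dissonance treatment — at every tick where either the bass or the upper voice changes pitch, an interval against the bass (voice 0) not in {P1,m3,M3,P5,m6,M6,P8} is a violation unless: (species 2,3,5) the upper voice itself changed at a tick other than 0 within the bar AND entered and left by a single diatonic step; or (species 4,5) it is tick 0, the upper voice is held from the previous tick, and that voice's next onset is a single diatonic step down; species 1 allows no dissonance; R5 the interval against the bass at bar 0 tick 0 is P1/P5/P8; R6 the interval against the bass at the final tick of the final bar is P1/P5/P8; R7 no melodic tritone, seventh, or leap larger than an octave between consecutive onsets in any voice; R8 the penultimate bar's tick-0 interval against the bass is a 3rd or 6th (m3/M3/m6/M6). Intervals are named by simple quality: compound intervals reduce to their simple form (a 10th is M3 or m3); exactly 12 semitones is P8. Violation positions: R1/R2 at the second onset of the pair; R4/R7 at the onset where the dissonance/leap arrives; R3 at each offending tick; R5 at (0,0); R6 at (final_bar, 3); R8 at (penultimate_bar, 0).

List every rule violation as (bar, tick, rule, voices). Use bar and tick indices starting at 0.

(1, 0, R2, (0, 1))
(2, 1, R4, (0, 1))
(2, 2, R4, (0, 1))
(3, 0, R2, (0, 1))
(4, 0, R2, (0, 1))
(4, 0, R7, (1,))
(5, 0, R1, (0, 1))
(5, 3, R4, (0, 1))
(6, 0, R2, (0, 1))
(7, 3, R7, (1,))
(8, 0, R2, (0, 1))
(8, 0, R7, (1,))

bar 0: v0=E3 v1=E4 downbeat P8
bar 1: v0=C3 v1=G3 downbeat P5
bar 2: v0=B2 v1=G3 downbeat m6
bar 3: v0=A2 v1=E3 downbeat P5
bar 4: v0=B2 v1=B3 downbeat P8
bar 5: v0=D3 v1=D4 downbeat P8
bar 6: v0=C3 v1=G3 downbeat P5
bar 7: v0=D3 v1=B3 downbeat M6
bar 8: v0=E3 v1=E4 downbeat P8
  -> R2 @ bar 1 tick 0 v(0, 1): E3/E4 P8 -> C3/G3 P5 similar
  -> R4 @ bar 2 tick 1 v(0, 1): B2/F3 TT untreated
  -> R4 @ bar 2 tick 2 v(0, 1): B2/C4 m2 untreated
  -> R2 @ bar 3 tick 0 v(0, 1): B2/G3 m6 -> A2/E3 P5 similar
  -> R2 @ bar 4 tick 0 v(0, 1): A2/C3 m3 -> B2/B3 P8 similar
  -> R7 @ bar 4 tick 0 v(1,): C3->B3 leap 11st
  -> R1 @ bar 5 tick 0 v(0, 1): B2/B3 P8 -> D3/D4 P8 similar
  -> R4 @ bar 5 tick 3 v(0, 1): D3/E4 M2 untreated
  -> R2 @ bar 6 tick 0 v(0, 1): D3/E4 M2 -> C3/G3 P5 similar
  -> R7 @ bar 7 tick 3 v(1,): B3->F3 leap 6st
  -> R2 @ bar 8 tick 0 v(0, 1): D3/F3 m3 -> E3/E4 P8 similar
  -> R7 @ bar 8 tick 0 v(1,): F3->E4 leap 11st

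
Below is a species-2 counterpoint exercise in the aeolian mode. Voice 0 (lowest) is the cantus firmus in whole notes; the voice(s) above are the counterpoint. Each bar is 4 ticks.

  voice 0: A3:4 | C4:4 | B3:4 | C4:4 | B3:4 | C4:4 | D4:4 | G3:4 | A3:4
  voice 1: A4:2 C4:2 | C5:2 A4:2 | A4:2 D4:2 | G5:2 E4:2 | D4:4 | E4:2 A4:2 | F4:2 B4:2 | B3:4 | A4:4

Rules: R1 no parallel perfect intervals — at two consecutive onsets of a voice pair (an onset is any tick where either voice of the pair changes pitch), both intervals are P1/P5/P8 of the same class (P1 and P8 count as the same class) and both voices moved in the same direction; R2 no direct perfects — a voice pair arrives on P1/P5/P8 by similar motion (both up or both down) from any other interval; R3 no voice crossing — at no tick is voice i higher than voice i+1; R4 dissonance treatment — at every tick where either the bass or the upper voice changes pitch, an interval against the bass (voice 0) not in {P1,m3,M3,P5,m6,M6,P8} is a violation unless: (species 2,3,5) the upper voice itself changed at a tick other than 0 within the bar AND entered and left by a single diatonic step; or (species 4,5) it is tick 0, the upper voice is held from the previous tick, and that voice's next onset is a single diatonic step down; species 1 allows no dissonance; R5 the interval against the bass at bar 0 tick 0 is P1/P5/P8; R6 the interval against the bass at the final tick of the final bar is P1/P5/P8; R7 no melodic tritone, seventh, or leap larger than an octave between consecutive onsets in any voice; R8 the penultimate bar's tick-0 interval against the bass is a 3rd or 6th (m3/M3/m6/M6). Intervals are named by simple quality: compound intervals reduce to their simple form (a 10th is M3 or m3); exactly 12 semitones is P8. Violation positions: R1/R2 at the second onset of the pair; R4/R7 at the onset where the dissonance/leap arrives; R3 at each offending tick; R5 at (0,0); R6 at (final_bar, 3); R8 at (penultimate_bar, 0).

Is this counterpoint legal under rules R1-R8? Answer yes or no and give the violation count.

bar 0: v0=A3 v1=A4 (P8)
bar 1: v0=C4 v1=C5 (P8)
bar 2: v0=B3 v1=A4 (m7)
bar 3: v0=C4 v1=G5 (P5)
bar 4: v0=B3 v1=D4 (m3)
bar 5: v0=C4 v1=E4 (M3)
bar 6: v0=D4 v1=F4 (m3)
bar 7: v0=G3 v1=B3 (M3)
bar 8: v0=A3 v1=A4 (P8)
  R2 @ bar1.0: A3/C4 m3 -> C4/C5 P8 similar
  R4 @ bar2.0: B3/A4 m7 untreated
  R2 @ bar3.0: B3/D4 m3 -> C4/G5 P5 similar
  R7 @ bar3.0: D4->G5 leap 17st
  R7 @ bar3.2: G5->E4 leap 15st
  R7 @ bar6.2: F4->B4 leap 6st
  R2 @ bar8.0: G3/B3 M3 -> A3/A4 P8 similar
  R7 @ bar8.0: B3->A4 leap 10st

No (8 violations)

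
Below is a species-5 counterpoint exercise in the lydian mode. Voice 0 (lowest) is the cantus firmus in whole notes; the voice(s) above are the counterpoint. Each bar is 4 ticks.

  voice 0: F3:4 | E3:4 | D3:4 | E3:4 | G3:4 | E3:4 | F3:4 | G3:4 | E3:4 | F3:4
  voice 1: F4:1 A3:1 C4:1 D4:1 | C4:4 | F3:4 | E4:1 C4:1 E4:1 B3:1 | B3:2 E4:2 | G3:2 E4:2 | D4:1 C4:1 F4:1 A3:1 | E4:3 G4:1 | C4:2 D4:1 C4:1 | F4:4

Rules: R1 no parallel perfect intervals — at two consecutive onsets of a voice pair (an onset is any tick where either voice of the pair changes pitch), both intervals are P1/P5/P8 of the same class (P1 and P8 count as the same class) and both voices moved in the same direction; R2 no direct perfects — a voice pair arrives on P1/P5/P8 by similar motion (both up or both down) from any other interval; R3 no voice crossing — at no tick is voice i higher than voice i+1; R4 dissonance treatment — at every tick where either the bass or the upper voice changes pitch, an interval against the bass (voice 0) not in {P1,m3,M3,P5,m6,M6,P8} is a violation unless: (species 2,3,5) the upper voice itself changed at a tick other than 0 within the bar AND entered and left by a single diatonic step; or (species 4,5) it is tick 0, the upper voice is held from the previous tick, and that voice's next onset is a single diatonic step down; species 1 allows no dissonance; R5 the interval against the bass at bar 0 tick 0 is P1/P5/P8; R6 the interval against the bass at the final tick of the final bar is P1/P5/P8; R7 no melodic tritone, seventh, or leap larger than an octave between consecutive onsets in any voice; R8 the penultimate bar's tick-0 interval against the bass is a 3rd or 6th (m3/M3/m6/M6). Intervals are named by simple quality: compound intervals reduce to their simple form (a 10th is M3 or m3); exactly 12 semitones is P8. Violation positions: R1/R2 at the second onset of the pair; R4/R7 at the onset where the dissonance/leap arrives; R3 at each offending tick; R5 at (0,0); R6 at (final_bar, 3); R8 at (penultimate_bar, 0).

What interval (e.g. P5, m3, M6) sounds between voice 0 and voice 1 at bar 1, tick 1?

m6

voice 0=E3 voice 1=C4 -> m6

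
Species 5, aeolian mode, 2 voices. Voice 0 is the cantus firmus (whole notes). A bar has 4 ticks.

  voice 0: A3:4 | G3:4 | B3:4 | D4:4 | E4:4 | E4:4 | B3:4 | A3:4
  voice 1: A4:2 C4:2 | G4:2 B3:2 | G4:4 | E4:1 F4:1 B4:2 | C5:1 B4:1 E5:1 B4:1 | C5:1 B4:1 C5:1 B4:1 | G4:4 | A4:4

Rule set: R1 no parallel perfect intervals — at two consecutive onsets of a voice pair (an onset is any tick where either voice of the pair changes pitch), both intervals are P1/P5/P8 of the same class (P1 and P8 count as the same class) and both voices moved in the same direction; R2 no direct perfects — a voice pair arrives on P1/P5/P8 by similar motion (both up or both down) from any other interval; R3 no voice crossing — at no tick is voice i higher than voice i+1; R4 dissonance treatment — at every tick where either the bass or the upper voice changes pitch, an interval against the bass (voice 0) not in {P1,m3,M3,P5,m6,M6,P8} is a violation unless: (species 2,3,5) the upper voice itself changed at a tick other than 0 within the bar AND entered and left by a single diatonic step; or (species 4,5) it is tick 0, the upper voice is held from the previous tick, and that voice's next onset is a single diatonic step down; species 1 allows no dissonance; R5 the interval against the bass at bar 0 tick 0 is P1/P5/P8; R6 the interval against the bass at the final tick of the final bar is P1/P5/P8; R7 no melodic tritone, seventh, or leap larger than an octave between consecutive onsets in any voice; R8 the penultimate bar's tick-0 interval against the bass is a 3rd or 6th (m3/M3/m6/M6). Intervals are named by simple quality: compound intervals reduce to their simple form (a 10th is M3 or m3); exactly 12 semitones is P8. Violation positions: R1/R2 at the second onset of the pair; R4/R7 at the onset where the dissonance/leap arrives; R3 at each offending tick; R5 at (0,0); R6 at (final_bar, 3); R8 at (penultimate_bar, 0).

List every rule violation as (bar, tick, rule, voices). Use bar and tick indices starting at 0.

bar 0: v0=A3 v1=A4 downbeat P8
bar 1: v0=G3 v1=G4 downbeat P8
bar 2: v0=B3 v1=G4 downbeat m6
bar 3: v0=D4 v1=E4 downbeat M2
bar 4: v0=E4 v1=C5 downbeat m6
bar 5: v0=E4 v1=C5 downbeat m6
bar 6: v0=B3 v1=G4 downbeat m6
bar 7: v0=A3 v1=A4 downbeat P8
  -> R4 @ bar 3 tick 0 v(0, 1): D4/E4 M2 untreated
  -> R7 @ bar 3 tick 2 v(1,): F4->B4 leap 6st

(3, 0, R4, (0, 1))
(3, 2, R7, (1,))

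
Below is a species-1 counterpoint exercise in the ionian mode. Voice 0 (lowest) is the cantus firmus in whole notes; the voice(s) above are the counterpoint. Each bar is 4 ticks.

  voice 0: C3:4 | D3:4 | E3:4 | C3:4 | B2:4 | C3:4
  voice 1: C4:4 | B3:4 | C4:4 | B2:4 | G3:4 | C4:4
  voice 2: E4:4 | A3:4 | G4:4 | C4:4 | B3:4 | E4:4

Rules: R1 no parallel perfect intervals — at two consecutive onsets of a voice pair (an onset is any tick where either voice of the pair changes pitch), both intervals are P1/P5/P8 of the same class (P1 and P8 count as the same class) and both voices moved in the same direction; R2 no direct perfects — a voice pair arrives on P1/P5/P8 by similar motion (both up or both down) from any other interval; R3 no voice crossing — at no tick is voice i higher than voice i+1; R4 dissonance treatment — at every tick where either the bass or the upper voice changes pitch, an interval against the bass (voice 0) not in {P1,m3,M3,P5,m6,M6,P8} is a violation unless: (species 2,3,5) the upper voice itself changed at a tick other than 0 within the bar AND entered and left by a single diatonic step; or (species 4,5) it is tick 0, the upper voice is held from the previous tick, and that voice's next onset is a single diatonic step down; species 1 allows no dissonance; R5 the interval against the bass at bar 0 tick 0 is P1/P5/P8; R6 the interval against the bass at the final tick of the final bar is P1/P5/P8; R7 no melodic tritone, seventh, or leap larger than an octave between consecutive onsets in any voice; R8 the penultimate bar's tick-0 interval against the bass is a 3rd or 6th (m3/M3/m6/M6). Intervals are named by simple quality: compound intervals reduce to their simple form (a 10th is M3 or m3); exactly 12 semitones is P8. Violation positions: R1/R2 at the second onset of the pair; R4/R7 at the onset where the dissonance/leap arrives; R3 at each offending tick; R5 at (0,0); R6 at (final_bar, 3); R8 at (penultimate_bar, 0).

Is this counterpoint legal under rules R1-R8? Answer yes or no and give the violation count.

bar 0: v0=C3 v1=C4 v2=E4 (M3)
bar 1: v0=D3 v1=B3 v2=A3 (P5)
bar 2: v0=E3 v1=C4 v2=G4 (m3)
bar 3: v0=C3 v1=B2 v2=C4 (P8)
bar 4: v0=B2 v1=G3 v2=B3 (P8)
bar 5: v0=C3 v1=C4 v2=E4 (M3)
  R5 @ bar0.0: opens on M3
  R3 @ bar1.0: B3 above A3
  R3 @ bar1.1: B3 above A3
  R3 @ bar1.2: B3 above A3
  R3 @ bar1.3: B3 above A3
  R2 @ bar2.0: B3/A3 M2 -> C4/G4 P5 similar
  R7 @ bar2.0: A3->G4 leap 10st
  R2 @ bar3.0: E3/G4 m3 -> C3/C4 P8 similar
  R3 @ bar3.0: C3 above B2
  R4 @ bar3.0: C3/B2 m2 untreated
  R7 @ bar3.0: C4->B2 leap 13st
  R3 @ bar3.1: C3 above B2
  R3 @ bar3.2: C3 above B2
  R3 @ bar3.3: C3 above B2
  R1 @ bar4.0: C3/C4 P8 -> B2/B3 P8 similar
  R8 @ bar4.0: penult P8 not 3rd/6th
  R2 @ bar5.0: B2/G3 m6 -> C3/C4 P8 similar
  R6 @ bar5.3: closes on M3

No (18 violations)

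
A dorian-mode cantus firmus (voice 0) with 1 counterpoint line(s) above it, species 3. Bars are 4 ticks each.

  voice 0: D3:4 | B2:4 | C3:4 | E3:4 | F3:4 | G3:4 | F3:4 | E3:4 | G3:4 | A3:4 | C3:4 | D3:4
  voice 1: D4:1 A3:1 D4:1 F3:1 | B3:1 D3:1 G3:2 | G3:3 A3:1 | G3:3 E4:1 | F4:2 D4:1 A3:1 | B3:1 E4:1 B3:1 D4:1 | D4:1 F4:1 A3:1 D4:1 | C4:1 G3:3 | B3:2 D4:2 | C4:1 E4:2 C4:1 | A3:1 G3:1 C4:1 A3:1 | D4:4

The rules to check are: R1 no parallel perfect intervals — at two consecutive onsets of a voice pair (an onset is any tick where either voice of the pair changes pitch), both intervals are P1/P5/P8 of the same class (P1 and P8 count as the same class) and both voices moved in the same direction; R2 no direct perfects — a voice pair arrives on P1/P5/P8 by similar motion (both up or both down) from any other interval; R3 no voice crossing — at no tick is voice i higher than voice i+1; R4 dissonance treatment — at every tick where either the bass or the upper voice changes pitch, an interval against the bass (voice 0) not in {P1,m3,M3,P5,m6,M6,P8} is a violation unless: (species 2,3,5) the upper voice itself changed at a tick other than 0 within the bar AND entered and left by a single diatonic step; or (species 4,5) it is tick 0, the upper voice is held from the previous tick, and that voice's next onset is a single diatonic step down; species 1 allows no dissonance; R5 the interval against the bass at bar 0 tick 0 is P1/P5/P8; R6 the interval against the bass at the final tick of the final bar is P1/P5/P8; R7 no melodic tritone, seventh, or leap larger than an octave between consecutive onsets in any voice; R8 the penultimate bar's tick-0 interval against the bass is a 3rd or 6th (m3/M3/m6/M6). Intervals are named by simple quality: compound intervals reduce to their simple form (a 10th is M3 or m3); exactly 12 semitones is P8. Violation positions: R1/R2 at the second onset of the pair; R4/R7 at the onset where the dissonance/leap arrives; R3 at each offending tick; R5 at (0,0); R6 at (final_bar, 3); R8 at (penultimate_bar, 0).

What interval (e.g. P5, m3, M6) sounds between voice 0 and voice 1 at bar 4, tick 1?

P8

voice 0=F3 voice 1=F4 -> P8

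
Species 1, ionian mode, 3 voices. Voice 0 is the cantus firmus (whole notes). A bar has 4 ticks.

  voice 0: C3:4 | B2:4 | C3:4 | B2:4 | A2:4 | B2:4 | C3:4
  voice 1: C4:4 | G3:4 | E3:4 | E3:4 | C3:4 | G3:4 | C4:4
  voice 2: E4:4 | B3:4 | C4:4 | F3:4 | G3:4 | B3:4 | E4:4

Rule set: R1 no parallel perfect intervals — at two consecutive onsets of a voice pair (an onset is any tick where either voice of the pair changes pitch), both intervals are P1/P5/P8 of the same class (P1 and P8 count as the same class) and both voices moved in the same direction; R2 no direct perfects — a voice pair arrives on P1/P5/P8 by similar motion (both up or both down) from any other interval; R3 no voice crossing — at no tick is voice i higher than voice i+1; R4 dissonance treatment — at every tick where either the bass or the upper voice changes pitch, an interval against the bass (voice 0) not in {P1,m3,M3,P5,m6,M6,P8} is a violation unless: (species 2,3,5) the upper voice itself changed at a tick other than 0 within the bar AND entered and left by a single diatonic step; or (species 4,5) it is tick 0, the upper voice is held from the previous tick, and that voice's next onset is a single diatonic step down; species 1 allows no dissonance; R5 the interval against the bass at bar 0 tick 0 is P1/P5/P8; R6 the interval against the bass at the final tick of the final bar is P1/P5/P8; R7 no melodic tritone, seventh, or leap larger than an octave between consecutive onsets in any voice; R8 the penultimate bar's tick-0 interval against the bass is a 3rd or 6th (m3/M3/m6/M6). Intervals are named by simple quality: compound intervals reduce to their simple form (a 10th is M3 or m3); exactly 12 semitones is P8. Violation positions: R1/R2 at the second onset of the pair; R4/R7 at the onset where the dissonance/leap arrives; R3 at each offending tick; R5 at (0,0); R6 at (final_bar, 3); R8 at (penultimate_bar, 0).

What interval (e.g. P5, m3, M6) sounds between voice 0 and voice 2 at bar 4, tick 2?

voice 0=A2 voice 2=G3 -> m7

m7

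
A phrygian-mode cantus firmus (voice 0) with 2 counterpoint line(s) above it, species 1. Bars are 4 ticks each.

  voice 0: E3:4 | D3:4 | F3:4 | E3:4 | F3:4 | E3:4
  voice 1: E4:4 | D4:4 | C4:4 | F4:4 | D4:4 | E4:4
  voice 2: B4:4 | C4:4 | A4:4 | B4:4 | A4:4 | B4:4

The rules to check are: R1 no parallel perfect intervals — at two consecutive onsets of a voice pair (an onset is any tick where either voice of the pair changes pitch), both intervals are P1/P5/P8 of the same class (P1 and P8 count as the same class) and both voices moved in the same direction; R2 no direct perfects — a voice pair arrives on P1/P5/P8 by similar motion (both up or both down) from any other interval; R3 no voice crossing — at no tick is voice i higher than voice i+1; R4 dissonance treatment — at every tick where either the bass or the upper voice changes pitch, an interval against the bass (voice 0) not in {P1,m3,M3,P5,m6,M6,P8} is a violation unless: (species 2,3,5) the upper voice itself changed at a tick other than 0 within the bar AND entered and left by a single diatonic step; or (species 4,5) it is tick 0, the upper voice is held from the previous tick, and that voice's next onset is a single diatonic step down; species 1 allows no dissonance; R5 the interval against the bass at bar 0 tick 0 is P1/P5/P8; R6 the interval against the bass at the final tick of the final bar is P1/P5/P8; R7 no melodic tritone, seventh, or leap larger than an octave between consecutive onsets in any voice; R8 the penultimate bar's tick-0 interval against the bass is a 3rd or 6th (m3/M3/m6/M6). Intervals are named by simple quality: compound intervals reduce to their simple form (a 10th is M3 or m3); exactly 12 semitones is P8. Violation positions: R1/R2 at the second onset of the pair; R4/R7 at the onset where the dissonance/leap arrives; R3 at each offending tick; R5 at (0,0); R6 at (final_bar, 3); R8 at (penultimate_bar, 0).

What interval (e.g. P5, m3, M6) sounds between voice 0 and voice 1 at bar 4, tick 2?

voice 0=F3 voice 1=D4 -> M6

M6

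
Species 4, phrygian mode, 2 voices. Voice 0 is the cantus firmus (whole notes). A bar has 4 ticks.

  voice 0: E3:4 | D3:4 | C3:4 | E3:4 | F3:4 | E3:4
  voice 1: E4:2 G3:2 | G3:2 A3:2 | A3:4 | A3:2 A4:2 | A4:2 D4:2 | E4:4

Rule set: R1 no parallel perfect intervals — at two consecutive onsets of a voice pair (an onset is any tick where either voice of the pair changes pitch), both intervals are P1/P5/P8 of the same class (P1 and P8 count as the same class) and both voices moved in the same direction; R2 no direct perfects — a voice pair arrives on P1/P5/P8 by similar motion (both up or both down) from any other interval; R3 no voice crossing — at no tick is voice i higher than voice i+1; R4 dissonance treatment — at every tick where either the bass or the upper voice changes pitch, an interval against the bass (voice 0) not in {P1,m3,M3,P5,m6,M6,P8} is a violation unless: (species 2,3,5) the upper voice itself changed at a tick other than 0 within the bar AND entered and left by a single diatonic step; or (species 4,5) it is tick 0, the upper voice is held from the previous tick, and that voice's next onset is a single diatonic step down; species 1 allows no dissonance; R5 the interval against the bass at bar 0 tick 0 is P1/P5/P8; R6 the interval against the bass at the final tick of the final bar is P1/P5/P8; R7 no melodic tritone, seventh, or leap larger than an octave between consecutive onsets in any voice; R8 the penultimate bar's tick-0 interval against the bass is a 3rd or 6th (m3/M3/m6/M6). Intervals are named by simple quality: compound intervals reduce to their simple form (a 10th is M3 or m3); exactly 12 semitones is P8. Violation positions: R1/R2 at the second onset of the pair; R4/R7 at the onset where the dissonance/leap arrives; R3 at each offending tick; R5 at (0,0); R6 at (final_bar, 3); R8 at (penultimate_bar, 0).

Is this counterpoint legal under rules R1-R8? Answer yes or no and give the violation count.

bar 0: v0=E3 v1=E4 (P8)
bar 1: v0=D3 v1=G3 (P4)
bar 2: v0=C3 v1=A3 (M6)
bar 3: v0=E3 v1=A3 (P4)
bar 4: v0=F3 v1=A4 (M3)
bar 5: v0=E3 v1=E4 (P8)
  R4 @ bar1.0: D3/G3 P4 untreated
  R4 @ bar3.0: E3/A3 P4 untreated
  R4 @ bar3.2: E3/A4 P4 untreated

No (3 violations)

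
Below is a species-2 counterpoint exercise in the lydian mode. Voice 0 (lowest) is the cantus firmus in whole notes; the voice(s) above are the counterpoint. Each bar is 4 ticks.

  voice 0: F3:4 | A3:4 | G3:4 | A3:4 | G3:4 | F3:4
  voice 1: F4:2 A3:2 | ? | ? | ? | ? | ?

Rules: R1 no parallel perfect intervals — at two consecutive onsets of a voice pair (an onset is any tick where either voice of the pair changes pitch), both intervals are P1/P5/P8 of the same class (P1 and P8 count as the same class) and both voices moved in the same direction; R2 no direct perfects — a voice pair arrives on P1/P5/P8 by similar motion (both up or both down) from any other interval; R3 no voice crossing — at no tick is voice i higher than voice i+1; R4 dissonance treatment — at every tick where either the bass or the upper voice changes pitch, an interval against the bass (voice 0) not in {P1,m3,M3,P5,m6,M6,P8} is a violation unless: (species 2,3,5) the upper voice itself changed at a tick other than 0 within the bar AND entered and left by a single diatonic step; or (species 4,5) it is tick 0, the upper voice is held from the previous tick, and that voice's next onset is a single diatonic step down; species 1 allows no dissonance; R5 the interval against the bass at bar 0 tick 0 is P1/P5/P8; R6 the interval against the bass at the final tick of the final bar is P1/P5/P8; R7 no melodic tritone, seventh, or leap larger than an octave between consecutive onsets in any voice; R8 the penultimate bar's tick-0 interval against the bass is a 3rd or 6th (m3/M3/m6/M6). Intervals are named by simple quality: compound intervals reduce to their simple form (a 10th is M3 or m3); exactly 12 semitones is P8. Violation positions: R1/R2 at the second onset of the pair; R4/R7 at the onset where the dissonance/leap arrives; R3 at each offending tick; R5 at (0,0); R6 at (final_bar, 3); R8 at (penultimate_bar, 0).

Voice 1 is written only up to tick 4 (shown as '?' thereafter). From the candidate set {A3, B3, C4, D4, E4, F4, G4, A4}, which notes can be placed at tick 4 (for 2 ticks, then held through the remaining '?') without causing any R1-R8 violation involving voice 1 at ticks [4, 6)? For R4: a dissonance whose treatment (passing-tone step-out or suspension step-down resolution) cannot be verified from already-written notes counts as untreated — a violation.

A3: legal
B3: violates R4
C4: legal
D4: violates R4
E4: violates R2
F4: legal
G4: violates R4,R7
A4: violates R2

{A3, C4, F4}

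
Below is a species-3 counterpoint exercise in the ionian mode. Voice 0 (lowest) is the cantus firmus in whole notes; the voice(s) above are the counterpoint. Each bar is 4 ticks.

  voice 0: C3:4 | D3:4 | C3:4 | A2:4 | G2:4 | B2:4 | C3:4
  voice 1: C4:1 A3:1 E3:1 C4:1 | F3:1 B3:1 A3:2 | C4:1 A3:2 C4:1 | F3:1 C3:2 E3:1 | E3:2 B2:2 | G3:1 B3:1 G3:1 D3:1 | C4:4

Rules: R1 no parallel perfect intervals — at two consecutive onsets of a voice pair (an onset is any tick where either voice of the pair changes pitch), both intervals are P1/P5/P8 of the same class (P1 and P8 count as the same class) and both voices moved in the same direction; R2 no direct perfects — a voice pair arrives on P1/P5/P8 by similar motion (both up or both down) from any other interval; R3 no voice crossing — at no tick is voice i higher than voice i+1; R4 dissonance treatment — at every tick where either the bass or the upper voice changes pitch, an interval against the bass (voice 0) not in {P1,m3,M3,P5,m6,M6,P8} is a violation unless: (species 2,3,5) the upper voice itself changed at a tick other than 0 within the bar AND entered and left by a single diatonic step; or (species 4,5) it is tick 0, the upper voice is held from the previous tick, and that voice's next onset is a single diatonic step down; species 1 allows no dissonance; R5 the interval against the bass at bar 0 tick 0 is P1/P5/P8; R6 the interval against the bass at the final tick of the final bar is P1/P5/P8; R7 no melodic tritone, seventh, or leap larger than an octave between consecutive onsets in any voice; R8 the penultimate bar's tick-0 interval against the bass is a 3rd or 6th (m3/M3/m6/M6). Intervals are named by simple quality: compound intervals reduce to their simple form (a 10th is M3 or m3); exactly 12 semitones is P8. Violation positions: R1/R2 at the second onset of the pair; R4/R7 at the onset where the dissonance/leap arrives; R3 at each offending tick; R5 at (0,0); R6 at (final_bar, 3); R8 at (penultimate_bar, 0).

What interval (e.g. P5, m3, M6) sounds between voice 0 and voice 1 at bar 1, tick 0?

m3

voice 0=D3 voice 1=F3 -> m3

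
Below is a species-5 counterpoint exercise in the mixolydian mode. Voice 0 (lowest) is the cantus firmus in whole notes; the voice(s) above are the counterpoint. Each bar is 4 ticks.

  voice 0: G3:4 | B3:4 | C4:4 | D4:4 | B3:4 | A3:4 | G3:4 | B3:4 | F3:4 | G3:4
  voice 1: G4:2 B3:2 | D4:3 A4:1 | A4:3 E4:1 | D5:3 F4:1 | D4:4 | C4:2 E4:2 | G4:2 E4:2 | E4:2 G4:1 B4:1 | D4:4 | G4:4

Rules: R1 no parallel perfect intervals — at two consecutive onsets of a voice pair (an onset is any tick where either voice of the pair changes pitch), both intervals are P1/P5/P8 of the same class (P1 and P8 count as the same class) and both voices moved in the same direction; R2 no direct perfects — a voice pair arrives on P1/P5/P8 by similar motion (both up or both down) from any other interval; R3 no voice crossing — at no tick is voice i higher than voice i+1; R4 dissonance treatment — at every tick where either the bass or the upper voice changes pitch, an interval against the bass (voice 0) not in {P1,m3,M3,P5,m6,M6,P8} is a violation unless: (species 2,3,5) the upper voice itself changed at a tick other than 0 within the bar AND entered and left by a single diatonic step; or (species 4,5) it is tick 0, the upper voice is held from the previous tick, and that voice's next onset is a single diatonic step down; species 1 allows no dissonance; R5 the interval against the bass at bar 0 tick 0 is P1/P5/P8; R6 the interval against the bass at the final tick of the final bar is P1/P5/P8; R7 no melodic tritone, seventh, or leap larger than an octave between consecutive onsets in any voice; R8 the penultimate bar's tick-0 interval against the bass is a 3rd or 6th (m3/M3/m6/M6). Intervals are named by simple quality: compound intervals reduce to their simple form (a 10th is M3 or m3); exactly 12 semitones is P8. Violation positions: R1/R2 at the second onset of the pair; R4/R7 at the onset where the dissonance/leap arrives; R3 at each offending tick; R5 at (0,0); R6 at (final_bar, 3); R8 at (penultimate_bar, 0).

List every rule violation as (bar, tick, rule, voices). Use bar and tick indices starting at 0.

(1, 3, R4, (0, 1))
(3, 0, R2, (0, 1))
(3, 0, R7, (1,))
(7, 0, R4, (0, 1))
(8, 0, R7, (0,))
(9, 0, R2, (0, 1))

bar 0: v0=G3 v1=G4 downbeat P8
bar 1: v0=B3 v1=D4 downbeat m3
bar 2: v0=C4 v1=A4 downbeat M6
bar 3: v0=D4 v1=D5 downbeat P8
bar 4: v0=B3 v1=D4 downbeat m3
bar 5: v0=A3 v1=C4 downbeat m3
bar 6: v0=G3 v1=G4 downbeat P8
bar 7: v0=B3 v1=E4 downbeat P4
bar 8: v0=F3 v1=D4 downbeat M6
bar 9: v0=G3 v1=G4 downbeat P8
  -> R4 @ bar 1 tick 3 v(0, 1): B3/A4 m7 untreated
  -> R2 @ bar 3 tick 0 v(0, 1): C4/E4 M3 -> D4/D5 P8 similar
  -> R7 @ bar 3 tick 0 v(1,): E4->D5 leap 10st
  -> R4 @ bar 7 tick 0 v(0, 1): B3/E4 P4 untreated
  -> R7 @ bar 8 tick 0 v(0,): B3->F3 leap 6st
  -> R2 @ bar 9 tick 0 v(0, 1): F3/D4 M6 -> G3/G4 P8 similar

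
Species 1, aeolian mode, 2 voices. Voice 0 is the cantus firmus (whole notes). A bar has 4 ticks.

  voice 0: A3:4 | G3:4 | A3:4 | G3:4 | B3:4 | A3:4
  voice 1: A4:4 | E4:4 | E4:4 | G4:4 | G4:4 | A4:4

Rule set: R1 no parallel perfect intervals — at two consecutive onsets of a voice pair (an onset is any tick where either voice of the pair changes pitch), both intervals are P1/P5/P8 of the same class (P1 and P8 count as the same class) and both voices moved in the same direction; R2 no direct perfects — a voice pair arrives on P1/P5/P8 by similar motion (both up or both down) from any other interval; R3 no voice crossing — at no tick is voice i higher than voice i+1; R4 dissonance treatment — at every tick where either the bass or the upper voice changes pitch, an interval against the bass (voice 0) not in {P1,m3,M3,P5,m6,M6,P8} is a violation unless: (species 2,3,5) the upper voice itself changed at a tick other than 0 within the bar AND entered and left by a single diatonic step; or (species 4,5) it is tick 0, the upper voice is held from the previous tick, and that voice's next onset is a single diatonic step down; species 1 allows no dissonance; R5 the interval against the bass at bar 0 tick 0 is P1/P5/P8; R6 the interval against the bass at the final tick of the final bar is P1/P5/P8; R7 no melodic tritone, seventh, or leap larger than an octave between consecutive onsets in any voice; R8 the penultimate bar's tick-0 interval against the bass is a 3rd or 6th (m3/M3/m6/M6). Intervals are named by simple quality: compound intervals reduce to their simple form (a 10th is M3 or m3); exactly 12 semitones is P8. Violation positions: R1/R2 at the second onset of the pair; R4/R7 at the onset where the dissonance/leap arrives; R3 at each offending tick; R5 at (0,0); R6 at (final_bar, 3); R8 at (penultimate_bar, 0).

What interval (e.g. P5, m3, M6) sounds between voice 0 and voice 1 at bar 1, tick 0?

M6

voice 0=G3 voice 1=E4 -> M6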